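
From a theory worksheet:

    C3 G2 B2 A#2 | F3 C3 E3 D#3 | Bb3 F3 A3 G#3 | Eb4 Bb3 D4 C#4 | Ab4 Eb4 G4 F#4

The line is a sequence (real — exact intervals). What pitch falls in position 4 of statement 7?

E5

The unit is 4 notes. Position-4 pitches of the 5 shown cells: A#2, D#3, G#3, C#4, F#4.
Carrying that up a 4th forward: B4 → E5.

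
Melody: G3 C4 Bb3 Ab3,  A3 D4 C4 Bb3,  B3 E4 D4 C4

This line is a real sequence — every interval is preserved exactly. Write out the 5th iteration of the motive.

With a 4-note motive the entries are G3, A3, B3, each up a 2nd from the previous.
Extending up a 2nd: C#4 → D#4.
From D#4 the exact shape gives D#4 G#4 F#4 E4.

D#4 G#4 F#4 E4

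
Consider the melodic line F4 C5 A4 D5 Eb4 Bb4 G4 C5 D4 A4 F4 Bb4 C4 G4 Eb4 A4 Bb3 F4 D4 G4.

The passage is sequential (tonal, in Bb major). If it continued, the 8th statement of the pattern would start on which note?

F3

Taking 4-note groups, the heads are F4, Eb4, D4, C4, Bb3: the pattern moves down a 2nd.
Extending the heads down a 2nd: A3 → G3 → F3.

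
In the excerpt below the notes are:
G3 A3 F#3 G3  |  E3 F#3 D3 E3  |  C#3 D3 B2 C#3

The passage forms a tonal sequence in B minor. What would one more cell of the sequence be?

A2 B2 G2 A2

With a 4-note motive the entries are G3, E3, C#3, each down a 3rd from the previous.
From A2 the diatonic shape gives A2 B2 G2 A2.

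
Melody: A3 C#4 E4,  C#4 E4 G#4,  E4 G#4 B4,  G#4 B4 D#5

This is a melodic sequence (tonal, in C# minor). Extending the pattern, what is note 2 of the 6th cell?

The unit is 3 notes. Position-2 pitches of the 4 shown cells: C#4, E4, G#4, B4.
Each moves up a 3rd. Continuing: D#5 → F#5.

F#5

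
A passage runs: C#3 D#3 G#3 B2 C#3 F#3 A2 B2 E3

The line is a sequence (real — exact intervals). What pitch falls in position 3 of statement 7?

With 3-note cells, note 3 of each statement runs G#3, F#3, E3.
Each moves down a 2nd. Continuing: D3 → C3 → Bb2 → Ab2.

Ab2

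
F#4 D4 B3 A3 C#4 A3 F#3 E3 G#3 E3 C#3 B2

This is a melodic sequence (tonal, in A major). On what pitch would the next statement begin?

Taking 4-note groups, the heads are F#4, C#4, G#3: the pattern moves down a 4th.
The next head, down a 4th from G#3, is D3.

D3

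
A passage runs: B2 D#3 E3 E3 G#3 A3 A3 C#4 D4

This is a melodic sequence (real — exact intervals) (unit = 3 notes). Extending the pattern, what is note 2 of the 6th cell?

E5

With 3-note cells, note 2 of each statement runs D#3, G#3, C#4.
Extending up a 4th: F#4 → B4 → E5.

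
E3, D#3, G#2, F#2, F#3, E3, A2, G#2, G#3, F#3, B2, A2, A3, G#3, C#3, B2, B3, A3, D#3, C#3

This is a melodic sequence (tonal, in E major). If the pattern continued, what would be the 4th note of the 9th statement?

With 4-note cells, note 4 of each statement runs F#2, G#2, A2, B2, C#3.
Each moves up a 2nd. Continuing: D#3 → E3 → F#3 → G#3.

G#3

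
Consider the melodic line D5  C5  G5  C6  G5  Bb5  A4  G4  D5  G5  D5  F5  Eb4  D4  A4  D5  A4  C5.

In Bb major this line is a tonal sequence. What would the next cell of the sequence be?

With a 6-note motive the entries are D5, A4, Eb4, each down a 4th from the previous.
Statement 4 starts on Bb3 and keeps the same diatonic contour: Bb3 A3 Eb4 A4 Eb4 G4.

Bb3 A3 Eb4 A4 Eb4 G4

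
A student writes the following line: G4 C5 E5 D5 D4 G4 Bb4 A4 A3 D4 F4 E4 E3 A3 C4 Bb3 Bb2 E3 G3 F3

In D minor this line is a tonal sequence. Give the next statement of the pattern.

F2 Bb2 D3 C3

Taking 4-note groups, the heads are G4, D4, A3, E3, Bb2: the pattern moves down a 4th.
From F2 the diatonic shape gives F2 Bb2 D3 C3.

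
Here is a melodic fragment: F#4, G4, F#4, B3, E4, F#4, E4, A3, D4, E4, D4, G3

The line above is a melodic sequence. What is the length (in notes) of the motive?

12 notes total. Splitting into 3 groups of 4:
F#4 G4 F#4 B3 | E4 F#4 E4 A3 | D4 E4 D4 G3
Each cell is the previous one down a 2nd — so the unit is 4 notes.

4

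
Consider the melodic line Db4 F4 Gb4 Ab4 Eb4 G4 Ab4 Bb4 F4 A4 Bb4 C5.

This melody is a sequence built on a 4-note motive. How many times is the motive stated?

12 notes in groups of 4 gives 12/4 = 3 statements.
Starts: Db4, Eb4, F4 — each up a 2nd.

3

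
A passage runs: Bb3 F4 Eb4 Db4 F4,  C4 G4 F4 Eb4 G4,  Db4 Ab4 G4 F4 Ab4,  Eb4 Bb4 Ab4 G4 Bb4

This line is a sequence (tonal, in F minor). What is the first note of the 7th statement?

Ab4

Unit = 5 notes; the statements start on Bb3, C4, Db4, Eb4, moving up a 2nd each time.
Continuing: F4 → G4 → Ab4. Statement 7 starts on Ab4.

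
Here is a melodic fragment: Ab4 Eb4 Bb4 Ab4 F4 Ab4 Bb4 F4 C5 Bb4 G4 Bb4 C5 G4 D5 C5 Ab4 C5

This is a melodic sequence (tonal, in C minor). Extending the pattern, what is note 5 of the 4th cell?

Bb4

With 6-note cells, note 5 of each statement runs F4, G4, Ab4.
One more up a 2nd gives Bb4.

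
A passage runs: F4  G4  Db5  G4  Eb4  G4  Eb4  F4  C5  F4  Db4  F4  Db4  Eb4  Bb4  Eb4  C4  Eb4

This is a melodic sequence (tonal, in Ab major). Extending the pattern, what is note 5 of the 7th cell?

F3

Grouping in 6s, the 5th note of each cell is Eb4, Db4, C4.
Extending down a 2nd: Bb3 → Ab3 → G3 → F3.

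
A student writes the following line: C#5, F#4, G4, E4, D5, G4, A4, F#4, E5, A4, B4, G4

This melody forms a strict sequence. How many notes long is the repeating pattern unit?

4

Try groups of 4 (3 cells in 12 notes):
C#5 F#4 G4 E4 | D5 G4 A4 F#4 | E5 A4 B4 G4
Each cell is the previous one up a 2nd — so the unit is 4 notes.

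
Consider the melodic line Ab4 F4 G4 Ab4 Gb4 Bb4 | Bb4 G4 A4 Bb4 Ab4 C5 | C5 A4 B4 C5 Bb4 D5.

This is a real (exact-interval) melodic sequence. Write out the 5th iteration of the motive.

The 6-note cells begin on Ab4, Bb4, C5 — each up a 2nd from the last.
Continuing the starts: D5 → E5.
Statement 5 starts on E5 and keeps the same exact contour: E5 C#5 D#5 E5 D5 F#5.

E5 C#5 D#5 E5 D5 F#5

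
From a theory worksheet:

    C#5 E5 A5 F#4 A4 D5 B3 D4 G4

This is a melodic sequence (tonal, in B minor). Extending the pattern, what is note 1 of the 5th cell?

The unit is 3 notes. Position-1 pitches of the 3 shown cells: C#5, F#4, B3.
Extending down a 5th: E3 → A2.

A2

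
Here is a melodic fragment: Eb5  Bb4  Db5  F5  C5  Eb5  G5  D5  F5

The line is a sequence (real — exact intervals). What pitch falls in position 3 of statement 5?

The unit is 3 notes. Position-3 pitches of the 3 shown cells: Db5, Eb5, F5.
Each moves up a 2nd. Continuing: G5 → A5.

A5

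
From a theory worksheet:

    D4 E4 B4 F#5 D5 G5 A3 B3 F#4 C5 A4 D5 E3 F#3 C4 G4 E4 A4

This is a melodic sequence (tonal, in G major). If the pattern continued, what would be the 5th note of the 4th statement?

B3

Grouping in 6s, the 5th note of each cell is D5, A4, E4.
Each moves down a 4th; the next is B3.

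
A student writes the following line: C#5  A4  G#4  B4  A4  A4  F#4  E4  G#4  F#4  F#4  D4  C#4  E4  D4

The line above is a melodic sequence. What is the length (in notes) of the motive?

5

There are 15 notes; a 5-note unit gives 3 cells:
C#5 A4 G#4 B4 A4 | A4 F#4 E4 G#4 F#4 | F#4 D4 C#4 E4 D4
Every group is a transposition down a 3rd of the one before; no shorter unit works.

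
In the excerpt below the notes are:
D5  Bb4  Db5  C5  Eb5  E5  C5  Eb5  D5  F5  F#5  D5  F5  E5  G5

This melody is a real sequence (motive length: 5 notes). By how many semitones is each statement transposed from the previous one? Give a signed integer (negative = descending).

With a 5-note motive the entries are D5, E5, F#5, each up a 2nd from the previous.
Counting half-steps from D5 to E5: 2.

2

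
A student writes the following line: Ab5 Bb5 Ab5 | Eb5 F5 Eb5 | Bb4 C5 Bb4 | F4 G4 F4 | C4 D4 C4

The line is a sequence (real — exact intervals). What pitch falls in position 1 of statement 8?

Grouping in 3s, the 1st note of each cell is Ab5, Eb5, Bb4, F4, C4.
Each moves down a 4th. Continuing: G3 → D3 → A2.

A2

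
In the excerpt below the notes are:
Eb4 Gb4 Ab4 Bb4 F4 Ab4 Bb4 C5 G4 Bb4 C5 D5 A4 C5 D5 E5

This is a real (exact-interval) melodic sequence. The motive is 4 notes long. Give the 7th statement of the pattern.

The 4-note cells begin on Eb4, F4, G4, A4 — each up a 2nd from the last.
Continuing the starts: B4 → C#5 → D#5.
So cell 7 is D#5 F#5 G#5 A#5.

D#5 F#5 G#5 A#5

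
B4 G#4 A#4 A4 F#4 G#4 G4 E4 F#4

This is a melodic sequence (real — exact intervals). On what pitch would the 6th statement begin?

Taking 3-note groups, the heads are B4, A4, G4: the pattern moves down a 2nd.
Continuing: F4 → Eb4 → Db4. Statement 6 starts on Db4.

Db4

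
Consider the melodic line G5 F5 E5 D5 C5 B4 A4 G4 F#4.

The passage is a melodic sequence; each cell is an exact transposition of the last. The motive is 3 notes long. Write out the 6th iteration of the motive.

F#3 E3 D#3

With a 3-note motive the entries are G5, D5, A4, each down a 4th from the previous.
Continuing the starts: E4 → B3 → F#3.
From F#3 the exact shape gives F#3 E3 D#3.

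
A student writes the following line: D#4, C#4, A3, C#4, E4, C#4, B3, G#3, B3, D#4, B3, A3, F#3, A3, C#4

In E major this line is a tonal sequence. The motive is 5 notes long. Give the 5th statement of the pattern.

G#3 F#3 D#3 F#3 A3

The 5-note cells begin on D#4, C#4, B3 — each down a 2nd from the last.
Continuing the starts: A3 → G#3.
So cell 5 is G#3 F#3 D#3 F#3 A3.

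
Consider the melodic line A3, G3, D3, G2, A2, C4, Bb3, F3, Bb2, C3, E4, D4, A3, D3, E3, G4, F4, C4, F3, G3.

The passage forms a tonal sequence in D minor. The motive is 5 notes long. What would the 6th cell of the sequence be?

Unit = 5 notes; the statements start on A3, C4, E4, G4, moving up a 3rd each time.
Continuing the starts: Bb4 → D5.
So cell 6 is D5 C5 G4 C4 D4.

D5 C5 G4 C4 D4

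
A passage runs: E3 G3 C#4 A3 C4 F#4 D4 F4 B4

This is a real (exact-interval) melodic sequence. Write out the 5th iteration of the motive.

C5 Eb5 A5

With a 3-note motive the entries are E3, A3, D4, each up a 4th from the previous.
Extending up a 4th: G4 → C5.
So cell 5 is C5 Eb5 A5.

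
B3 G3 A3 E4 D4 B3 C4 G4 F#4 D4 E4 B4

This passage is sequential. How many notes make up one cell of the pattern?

Try groups of 4 (3 cells in 12 notes):
B3 G3 A3 E4 | D4 B3 C4 G4 | F#4 D4 E4 B4
Every group is a transposition up a 3rd of the one before; no shorter unit works.

4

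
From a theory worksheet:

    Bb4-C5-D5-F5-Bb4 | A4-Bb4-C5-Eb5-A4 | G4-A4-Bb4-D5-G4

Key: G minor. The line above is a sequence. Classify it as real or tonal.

tonal

Every note is diatonic to G minor.
Cell 1 has +2 semitones from note 1 to 2, but cell 2 has +1 — the interval quality changes while the contour stays the same, which is the hallmark of a tonal sequence.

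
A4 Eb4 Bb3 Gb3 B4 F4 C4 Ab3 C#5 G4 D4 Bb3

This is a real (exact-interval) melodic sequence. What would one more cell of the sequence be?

D#5 A4 E4 C4

The 4-note cells begin on A4, B4, C#5 — each up a 2nd from the last.
From D#5 the exact shape gives D#5 A4 E4 C4.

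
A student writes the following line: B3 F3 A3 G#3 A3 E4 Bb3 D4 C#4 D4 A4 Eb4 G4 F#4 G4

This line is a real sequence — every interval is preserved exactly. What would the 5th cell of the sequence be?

G5 Db5 F5 E5 F5

Unit = 5 notes; the statements start on B3, E4, A4, moving up a 4th each time.
Continuing the starts: D5 → G5.
So cell 5 is G5 Db5 F5 E5 F5.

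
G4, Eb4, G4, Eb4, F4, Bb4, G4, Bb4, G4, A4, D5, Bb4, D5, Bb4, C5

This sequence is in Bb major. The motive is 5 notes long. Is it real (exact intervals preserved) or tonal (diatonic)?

tonal

Every note is diatonic to Bb major.
Cell 1 has -4 semitones from note 1 to 2, but cell 2 has -3 — the interval quality changes while the contour stays the same, which is the hallmark of a tonal sequence.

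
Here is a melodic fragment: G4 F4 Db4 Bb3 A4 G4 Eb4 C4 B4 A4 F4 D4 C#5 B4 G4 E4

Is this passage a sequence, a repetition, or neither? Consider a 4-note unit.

Each 4-note cell is the previous one transposed up a 2nd.

sequence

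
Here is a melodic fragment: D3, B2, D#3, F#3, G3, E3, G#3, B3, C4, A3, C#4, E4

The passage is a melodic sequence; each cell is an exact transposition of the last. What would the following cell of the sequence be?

Unit = 4 notes; the statements start on D3, G3, C4, moving up a 4th each time.
From F4 the exact shape gives F4 D4 F#4 A4.

F4 D4 F#4 A4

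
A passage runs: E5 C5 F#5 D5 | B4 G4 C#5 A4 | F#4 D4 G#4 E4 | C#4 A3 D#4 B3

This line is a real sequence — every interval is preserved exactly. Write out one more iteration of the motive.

Unit = 4 notes; the statements start on E5, B4, F#4, C#4, moving down a 4th each time.
So cell 5 is G#3 E3 A#3 F#3.

G#3 E3 A#3 F#3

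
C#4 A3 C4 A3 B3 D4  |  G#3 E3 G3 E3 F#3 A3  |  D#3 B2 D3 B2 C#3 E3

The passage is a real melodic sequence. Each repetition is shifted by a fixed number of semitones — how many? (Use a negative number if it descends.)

-5

Unit = 6 notes; the statements start on C#4, G#3, D#3, moving down a 4th each time.
C#4 to G#3 spans -5 semitones.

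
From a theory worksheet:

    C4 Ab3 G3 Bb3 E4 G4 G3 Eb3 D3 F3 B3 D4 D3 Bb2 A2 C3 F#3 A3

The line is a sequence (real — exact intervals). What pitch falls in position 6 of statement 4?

E3

Grouping in 6s, the 6th note of each cell is G4, D4, A3.
One more down a 4th gives E3.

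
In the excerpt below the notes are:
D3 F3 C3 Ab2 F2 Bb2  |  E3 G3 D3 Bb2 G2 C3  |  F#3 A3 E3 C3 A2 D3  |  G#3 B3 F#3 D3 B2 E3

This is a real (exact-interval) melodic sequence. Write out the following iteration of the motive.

The 6-note cells begin on D3, E3, F#3, G#3 — each up a 2nd from the last.
So cell 5 is A#3 C#4 G#3 E3 C#3 F#3.

A#3 C#4 G#3 E3 C#3 F#3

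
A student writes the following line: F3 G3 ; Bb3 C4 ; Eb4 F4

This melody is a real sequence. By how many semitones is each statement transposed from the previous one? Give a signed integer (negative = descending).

5

Unit = 2 notes; the statements start on F3, Bb3, Eb4, moving up a 4th each time.
F3→Bb3 is 58 − 53 = 5 semitones.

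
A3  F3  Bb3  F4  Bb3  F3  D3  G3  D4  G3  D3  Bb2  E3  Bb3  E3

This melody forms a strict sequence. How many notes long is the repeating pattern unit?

Try groups of 5 (3 cells in 15 notes):
A3 F3 Bb3 F4 Bb3 | F3 D3 G3 D4 G3 | D3 Bb2 E3 Bb3 E3
Every group is a transposition down a 3rd of the one before; no shorter unit works.

5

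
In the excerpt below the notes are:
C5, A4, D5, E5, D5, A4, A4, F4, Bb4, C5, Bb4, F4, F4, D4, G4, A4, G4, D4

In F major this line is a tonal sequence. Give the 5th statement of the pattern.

The 6-note cells begin on C5, A4, F4 — each down a 3rd from the last.
Carrying on: D4 → Bb3.
So cell 5 is Bb3 G3 C4 D4 C4 G3.

Bb3 G3 C4 D4 C4 G3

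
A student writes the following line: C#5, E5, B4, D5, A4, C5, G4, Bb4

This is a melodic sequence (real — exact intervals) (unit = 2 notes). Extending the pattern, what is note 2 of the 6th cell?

The unit is 2 notes. Position-2 pitches of the 4 shown cells: E5, D5, C5, Bb4.
Each moves down a 2nd. Continuing: Ab4 → Gb4.

Gb4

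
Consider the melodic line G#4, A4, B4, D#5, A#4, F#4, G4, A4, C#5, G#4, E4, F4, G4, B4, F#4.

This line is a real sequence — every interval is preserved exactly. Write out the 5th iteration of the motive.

C4 Db4 Eb4 G4 D4

Unit = 5 notes; the statements start on G#4, F#4, E4, moving down a 2nd each time.
Carrying on: D4 → C4.
So cell 5 is C4 Db4 Eb4 G4 D4.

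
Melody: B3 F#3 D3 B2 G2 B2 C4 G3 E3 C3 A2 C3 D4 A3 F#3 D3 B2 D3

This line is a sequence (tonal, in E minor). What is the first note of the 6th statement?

G4

Taking 6-note groups, the heads are B3, C4, D4: the pattern moves up a 2nd.
Continuing: E4 → F#4 → G4. Statement 6 starts on G4.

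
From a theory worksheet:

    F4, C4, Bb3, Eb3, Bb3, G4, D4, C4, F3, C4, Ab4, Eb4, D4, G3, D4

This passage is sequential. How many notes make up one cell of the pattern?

There are 15 notes; a 5-note unit gives 3 cells:
F4 C4 Bb3 Eb3 Bb3 | G4 D4 C4 F3 C4 | Ab4 Eb4 D4 G3 D4
Every group is a transposition up a 2nd of the one before; no shorter unit works.

5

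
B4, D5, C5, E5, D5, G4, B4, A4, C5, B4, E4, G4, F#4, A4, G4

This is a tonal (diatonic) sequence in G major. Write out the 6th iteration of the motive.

With a 5-note motive the entries are B4, G4, E4, each down a 3rd from the previous.
Carrying on: C4 → A3 → F#3.
From F#3 the diatonic shape gives F#3 A3 G3 B3 A3.

F#3 A3 G3 B3 A3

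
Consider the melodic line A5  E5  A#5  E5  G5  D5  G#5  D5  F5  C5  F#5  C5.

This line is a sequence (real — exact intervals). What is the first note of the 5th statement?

Unit = 4 notes; the statements start on A5, G5, F5, moving down a 2nd each time.
Continuing: Eb5 → Db5. Statement 5 starts on Db5.

Db5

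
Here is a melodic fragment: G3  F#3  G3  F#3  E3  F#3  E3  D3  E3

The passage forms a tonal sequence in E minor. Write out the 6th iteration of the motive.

Unit = 3 notes; the statements start on G3, F#3, E3, moving down a 2nd each time.
Extending down a 2nd: D3 → C3 → B2.
So cell 6 is B2 A2 B2.

B2 A2 B2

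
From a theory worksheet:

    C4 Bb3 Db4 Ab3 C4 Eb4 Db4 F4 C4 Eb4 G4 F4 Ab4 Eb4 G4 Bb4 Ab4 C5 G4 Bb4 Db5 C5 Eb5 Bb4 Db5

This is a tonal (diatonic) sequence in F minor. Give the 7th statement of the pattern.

Taking 5-note groups, the heads are C4, Eb4, G4, Bb4, Db5: the pattern moves up a 3rd.
Carrying on: F5 → Ab5.
Statement 7 starts on Ab5 and keeps the same diatonic contour: Ab5 G5 Bb5 F5 Ab5.

Ab5 G5 Bb5 F5 Ab5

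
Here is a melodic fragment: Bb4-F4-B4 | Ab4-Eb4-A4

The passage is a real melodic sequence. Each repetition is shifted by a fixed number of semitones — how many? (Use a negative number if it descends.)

Unit = 3 notes; the statements start on Bb4, Ab4, moving down a 2nd each time.
Bb4 to Ab4 spans -2 semitones.

-2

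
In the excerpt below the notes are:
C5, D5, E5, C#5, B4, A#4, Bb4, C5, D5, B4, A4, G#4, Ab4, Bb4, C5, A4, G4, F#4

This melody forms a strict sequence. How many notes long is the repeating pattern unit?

Try groups of 6 (3 cells in 18 notes):
C5 D5 E5 C#5 B4 A#4 | Bb4 C5 D5 B4 A4 G#4 | Ab4 Bb4 C5 A4 G4 F#4
Every group is a transposition down a 2nd of the one before; no shorter unit works.

6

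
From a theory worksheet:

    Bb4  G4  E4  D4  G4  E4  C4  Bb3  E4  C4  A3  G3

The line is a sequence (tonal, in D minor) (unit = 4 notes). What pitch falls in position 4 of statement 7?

F2

With 4-note cells, note 4 of each statement runs D4, Bb3, G3.
Each moves down a 3rd. Continuing: E3 → C3 → A2 → F2.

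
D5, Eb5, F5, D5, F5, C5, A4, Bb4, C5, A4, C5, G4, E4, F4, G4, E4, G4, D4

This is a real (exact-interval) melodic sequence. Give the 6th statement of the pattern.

The 6-note cells begin on D5, A4, E4 — each down a 4th from the last.
Extending down a 4th: B3 → F#3 → C#3.
Statement 6 starts on C#3 and keeps the same exact contour: C#3 D3 E3 C#3 E3 B2.

C#3 D3 E3 C#3 E3 B2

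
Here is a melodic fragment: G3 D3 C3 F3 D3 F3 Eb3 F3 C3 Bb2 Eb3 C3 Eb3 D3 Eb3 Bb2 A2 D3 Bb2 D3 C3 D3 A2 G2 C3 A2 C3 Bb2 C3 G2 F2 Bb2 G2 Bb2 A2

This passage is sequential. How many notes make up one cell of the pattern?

35 notes total. Splitting into 5 groups of 7:
G3 D3 C3 F3 D3 F3 Eb3 | F3 C3 Bb2 Eb3 C3 Eb3 D3 | Eb3 Bb2 A2 D3 Bb2 D3 C3 | D3 A2 G2 C3 A2 C3 Bb2 | C3 G2 F2 Bb2 G2 Bb2 A2
That's a consistent down a 2nd shift per cell, and no other grouping gives one.

7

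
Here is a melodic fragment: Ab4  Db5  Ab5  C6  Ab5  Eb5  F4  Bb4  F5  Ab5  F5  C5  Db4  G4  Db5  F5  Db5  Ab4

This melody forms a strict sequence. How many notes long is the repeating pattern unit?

There are 18 notes; a 6-note unit gives 3 cells:
Ab4 Db5 Ab5 C6 Ab5 Eb5 | F4 Bb4 F5 Ab5 F5 C5 | Db4 G4 Db5 F5 Db5 Ab4
That's a consistent down a 3rd shift per cell, and no other grouping gives one.

6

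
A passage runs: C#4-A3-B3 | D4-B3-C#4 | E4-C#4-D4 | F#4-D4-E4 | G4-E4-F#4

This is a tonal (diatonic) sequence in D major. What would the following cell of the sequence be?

Unit = 3 notes; the statements start on C#4, D4, E4, F#4, G4, moving up a 2nd each time.
Statement 6 starts on A4 and keeps the same diatonic contour: A4 F#4 G4.

A4 F#4 G4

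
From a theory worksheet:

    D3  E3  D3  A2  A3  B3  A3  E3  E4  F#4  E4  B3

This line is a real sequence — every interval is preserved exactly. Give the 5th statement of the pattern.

With a 4-note motive the entries are D3, A3, E4, each up a 5th from the previous.
Carrying on: B4 → F#5.
From F#5 the exact shape gives F#5 G#5 F#5 C#5.

F#5 G#5 F#5 C#5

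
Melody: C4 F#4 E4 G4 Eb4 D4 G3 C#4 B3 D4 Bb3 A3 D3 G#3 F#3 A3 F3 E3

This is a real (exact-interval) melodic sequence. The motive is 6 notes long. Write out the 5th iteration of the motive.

E2 A#2 G#2 B2 G2 F#2

Unit = 6 notes; the statements start on C4, G3, D3, moving down a 4th each time.
Extending down a 4th: A2 → E2.
Statement 5 starts on E2 and keeps the same exact contour: E2 A#2 G#2 B2 G2 F#2.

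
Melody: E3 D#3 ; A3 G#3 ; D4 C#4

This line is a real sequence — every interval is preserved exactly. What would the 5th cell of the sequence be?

C5 B4

The 2-note cells begin on E3, A3, D4 — each up a 4th from the last.
Continuing the starts: G4 → C5.
From C5 the exact shape gives C5 B4.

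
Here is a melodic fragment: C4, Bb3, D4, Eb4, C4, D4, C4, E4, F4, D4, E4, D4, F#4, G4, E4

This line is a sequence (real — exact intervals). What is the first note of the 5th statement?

With a 5-note motive the entries are C4, D4, E4, each up a 2nd from the previous.
Continuing: F#4 → G#4. Statement 5 starts on G#4.

G#4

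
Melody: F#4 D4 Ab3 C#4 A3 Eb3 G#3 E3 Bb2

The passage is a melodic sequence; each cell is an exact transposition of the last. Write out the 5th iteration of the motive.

A#2 F#2 C2

The 3-note cells begin on F#4, C#4, G#3 — each down a 4th from the last.
Continuing the starts: D#3 → A#2.
From A#2 the exact shape gives A#2 F#2 C2.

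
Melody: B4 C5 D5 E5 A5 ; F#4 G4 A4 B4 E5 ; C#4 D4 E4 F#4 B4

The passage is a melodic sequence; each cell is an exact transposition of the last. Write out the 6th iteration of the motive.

A#2 B2 C#3 D#3 G#3

Unit = 5 notes; the statements start on B4, F#4, C#4, moving down a 4th each time.
Extending down a 4th: G#3 → D#3 → A#2.
Statement 6 starts on A#2 and keeps the same exact contour: A#2 B2 C#3 D#3 G#3.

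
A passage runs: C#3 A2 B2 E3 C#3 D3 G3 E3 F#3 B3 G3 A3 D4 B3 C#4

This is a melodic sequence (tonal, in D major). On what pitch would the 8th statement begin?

Taking 3-note groups, the heads are C#3, E3, G3, B3, D4: the pattern moves up a 3rd.
Extending the heads up a 3rd: F#4 → A4 → C#5.

C#5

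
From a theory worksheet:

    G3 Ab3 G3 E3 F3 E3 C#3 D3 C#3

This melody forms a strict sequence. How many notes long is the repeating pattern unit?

There are 9 notes; a 3-note unit gives 3 cells:
G3 Ab3 G3 | E3 F3 E3 | C#3 D3 C#3
That's a consistent down a 3rd shift per cell, and no other grouping gives one.

3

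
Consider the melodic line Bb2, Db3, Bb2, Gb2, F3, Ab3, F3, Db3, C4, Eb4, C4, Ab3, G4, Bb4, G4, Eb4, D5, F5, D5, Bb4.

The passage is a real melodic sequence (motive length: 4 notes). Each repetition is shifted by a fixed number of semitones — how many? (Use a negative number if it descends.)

With a 4-note motive the entries are Bb2, F3, C4, G4, D5, each up a 5th from the previous.
Counting half-steps from Bb2 to F3: 7.

7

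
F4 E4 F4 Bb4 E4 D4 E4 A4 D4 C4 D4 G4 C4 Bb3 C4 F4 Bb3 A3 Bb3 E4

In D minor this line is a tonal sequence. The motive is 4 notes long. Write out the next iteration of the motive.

A3 G3 A3 D4

Unit = 4 notes; the statements start on F4, E4, D4, C4, Bb3, moving down a 2nd each time.
Statement 6 starts on A3 and keeps the same diatonic contour: A3 G3 A3 D4.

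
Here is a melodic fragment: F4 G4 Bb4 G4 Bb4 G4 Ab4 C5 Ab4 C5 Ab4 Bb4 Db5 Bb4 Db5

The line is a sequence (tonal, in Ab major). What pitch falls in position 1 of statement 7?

With 5-note cells, note 1 of each statement runs F4, G4, Ab4.
Each moves up a 2nd. Continuing: Bb4 → C5 → Db5 → Eb5.

Eb5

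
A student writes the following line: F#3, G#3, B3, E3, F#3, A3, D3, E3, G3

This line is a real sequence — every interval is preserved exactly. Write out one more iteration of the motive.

The 3-note cells begin on F#3, E3, D3 — each down a 2nd from the last.
So cell 4 is C3 D3 F3.

C3 D3 F3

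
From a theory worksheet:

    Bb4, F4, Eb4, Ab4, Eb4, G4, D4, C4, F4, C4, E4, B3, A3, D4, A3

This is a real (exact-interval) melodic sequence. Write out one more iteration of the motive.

Unit = 5 notes; the statements start on Bb4, G4, E4, moving down a 3rd each time.
From C#4 the exact shape gives C#4 G#3 F#3 B3 F#3.

C#4 G#3 F#3 B3 F#3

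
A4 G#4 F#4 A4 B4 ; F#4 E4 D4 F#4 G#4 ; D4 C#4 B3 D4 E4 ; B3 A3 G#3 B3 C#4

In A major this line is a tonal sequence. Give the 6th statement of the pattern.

The 5-note cells begin on A4, F#4, D4, B3 — each down a 3rd from the last.
Continuing the starts: G#3 → E3.
Statement 6 starts on E3 and keeps the same diatonic contour: E3 D3 C#3 E3 F#3.

E3 D3 C#3 E3 F#3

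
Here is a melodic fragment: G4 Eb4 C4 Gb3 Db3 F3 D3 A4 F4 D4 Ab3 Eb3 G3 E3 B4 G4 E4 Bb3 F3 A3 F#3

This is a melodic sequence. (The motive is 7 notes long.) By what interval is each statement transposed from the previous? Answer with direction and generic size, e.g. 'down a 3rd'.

Unit = 7 notes; the statements start on G4, A4, B4, moving up a 2nd each time.
From G4 to A4: up a 2nd.

up a 2nd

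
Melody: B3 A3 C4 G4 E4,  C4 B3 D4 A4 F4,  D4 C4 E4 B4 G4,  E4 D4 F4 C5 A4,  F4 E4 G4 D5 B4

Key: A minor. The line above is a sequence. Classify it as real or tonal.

tonal

Every note is diatonic to A minor.
Cell 1 has -2 semitones from note 1 to 2, but cell 2 has -1 — the interval quality changes while the contour stays the same, which is the hallmark of a tonal sequence.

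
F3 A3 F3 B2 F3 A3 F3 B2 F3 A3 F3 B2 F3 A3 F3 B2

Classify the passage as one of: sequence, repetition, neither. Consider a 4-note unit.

Each 4-note cell is identical (F3 A3 F3 B2), restated at the same pitch.

repetition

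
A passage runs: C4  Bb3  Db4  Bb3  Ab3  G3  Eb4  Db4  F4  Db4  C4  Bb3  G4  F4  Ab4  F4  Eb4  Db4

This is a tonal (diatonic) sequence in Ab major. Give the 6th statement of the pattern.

F5 Eb5 G5 Eb5 Db5 C5

The 6-note cells begin on C4, Eb4, G4 — each up a 3rd from the last.
Continuing the starts: Bb4 → Db5 → F5.
Statement 6 starts on F5 and keeps the same diatonic contour: F5 Eb5 G5 Eb5 Db5 C5.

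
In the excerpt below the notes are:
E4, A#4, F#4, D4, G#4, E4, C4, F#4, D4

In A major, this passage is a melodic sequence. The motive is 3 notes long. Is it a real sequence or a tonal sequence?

real

Each cell has the same semitone pattern (6, -4) — intervals are preserved exactly.
And A#4 lies outside A major, so the sequence is real rather than tonal.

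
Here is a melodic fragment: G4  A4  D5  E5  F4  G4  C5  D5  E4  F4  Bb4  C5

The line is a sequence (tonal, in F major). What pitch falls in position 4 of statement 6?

G4

With 4-note cells, note 4 of each statement runs E5, D5, C5.
Carrying that down a 2nd forward: Bb4 → A4 → G4.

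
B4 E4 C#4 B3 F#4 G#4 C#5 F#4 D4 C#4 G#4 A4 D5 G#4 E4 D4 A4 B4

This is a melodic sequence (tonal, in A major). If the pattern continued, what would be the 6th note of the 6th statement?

E5

With 6-note cells, note 6 of each statement runs G#4, A4, B4.
Each moves up a 2nd. Continuing: C#5 → D5 → E5.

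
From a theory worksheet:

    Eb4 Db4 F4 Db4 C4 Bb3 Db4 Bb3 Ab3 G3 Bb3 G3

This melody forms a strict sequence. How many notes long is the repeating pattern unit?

4

There are 12 notes; a 4-note unit gives 3 cells:
Eb4 Db4 F4 Db4 | C4 Bb3 Db4 Bb3 | Ab3 G3 Bb3 G3
That's a consistent down a 3rd shift per cell, and no other grouping gives one.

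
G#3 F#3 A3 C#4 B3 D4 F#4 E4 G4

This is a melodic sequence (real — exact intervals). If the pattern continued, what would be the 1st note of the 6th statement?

A5

The unit is 3 notes. Position-1 pitches of the 3 shown cells: G#3, C#4, F#4.
Each moves up a 4th. Continuing: B4 → E5 → A5.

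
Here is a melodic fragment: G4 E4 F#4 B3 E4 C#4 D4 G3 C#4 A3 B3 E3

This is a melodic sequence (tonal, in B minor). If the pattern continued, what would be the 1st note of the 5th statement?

With 4-note cells, note 1 of each statement runs G4, E4, C#4.
Each moves down a 3rd. Continuing: A3 → F#3.

F#3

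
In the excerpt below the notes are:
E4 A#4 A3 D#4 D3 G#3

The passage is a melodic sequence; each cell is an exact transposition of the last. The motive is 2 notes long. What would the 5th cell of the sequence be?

The 2-note cells begin on E4, A3, D3 — each down a 5th from the last.
Carrying on: G2 → C2.
Statement 5 starts on C2 and keeps the same exact contour: C2 F#2.

C2 F#2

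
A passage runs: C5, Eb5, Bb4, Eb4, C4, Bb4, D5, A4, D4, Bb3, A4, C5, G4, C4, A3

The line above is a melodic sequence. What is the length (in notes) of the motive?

5

There are 15 notes; a 5-note unit gives 3 cells:
C5 Eb5 Bb4 Eb4 C4 | Bb4 D5 A4 D4 Bb3 | A4 C5 G4 C4 A3
Every group is a transposition down a 2nd of the one before; no shorter unit works.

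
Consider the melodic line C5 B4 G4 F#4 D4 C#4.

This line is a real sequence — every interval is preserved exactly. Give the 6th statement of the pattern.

The 2-note cells begin on C5, G4, D4 — each down a 4th from the last.
Continuing the starts: A3 → E3 → B2.
Statement 6 starts on B2 and keeps the same exact contour: B2 A#2.

B2 A#2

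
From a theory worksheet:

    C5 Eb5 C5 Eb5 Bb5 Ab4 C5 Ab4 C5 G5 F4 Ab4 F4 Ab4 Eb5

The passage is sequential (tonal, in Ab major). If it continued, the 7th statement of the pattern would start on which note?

Taking 5-note groups, the heads are C5, Ab4, F4: the pattern moves down a 3rd.
Continuing: Db4 → Bb3 → G3 → Eb3. Statement 7 starts on Eb3.

Eb3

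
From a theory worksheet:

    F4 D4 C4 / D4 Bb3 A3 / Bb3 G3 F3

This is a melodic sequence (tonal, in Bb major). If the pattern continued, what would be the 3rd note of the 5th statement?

Bb2

Grouping in 3s, the 3rd note of each cell is C4, A3, F3.
Extending down a 3rd: D3 → Bb2.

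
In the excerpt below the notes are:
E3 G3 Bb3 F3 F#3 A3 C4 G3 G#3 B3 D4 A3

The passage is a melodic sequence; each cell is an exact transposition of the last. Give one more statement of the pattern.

The 4-note cells begin on E3, F#3, G#3 — each up a 2nd from the last.
Statement 4 starts on A#3 and keeps the same exact contour: A#3 C#4 E4 B3.

A#3 C#4 E4 B3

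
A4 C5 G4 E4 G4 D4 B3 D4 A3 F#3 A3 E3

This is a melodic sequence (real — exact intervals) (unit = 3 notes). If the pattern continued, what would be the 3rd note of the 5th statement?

B2

Grouping in 3s, the 3rd note of each cell is G4, D4, A3, E3.
From E3, down a 4th gives B2.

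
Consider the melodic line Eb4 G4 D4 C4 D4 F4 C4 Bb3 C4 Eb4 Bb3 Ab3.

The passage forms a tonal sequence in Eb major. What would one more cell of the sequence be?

With a 4-note motive the entries are Eb4, D4, C4, each down a 2nd from the previous.
So cell 4 is Bb3 D4 Ab3 G3.

Bb3 D4 Ab3 G3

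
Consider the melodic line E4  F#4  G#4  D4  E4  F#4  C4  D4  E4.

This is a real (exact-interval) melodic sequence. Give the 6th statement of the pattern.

Gb3 Ab3 Bb3

With a 3-note motive the entries are E4, D4, C4, each down a 2nd from the previous.
Carrying on: Bb3 → Ab3 → Gb3.
Statement 6 starts on Gb3 and keeps the same exact contour: Gb3 Ab3 Bb3.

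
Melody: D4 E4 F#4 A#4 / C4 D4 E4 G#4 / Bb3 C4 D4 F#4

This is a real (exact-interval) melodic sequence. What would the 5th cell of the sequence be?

Gb3 Ab3 Bb3 D4

Unit = 4 notes; the statements start on D4, C4, Bb3, moving down a 2nd each time.
Extending down a 2nd: Ab3 → Gb3.
Statement 5 starts on Gb3 and keeps the same exact contour: Gb3 Ab3 Bb3 D4.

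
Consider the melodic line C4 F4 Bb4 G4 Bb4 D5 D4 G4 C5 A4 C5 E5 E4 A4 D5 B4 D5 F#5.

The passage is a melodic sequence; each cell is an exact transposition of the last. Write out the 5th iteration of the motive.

G#4 C#5 F#5 D#5 F#5 A#5

The 6-note cells begin on C4, D4, E4 — each up a 2nd from the last.
Continuing the starts: F#4 → G#4.
So cell 5 is G#4 C#5 F#5 D#5 F#5 A#5.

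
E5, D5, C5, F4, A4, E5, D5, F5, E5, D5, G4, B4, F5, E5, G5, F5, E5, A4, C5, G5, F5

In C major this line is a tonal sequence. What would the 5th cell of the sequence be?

Taking 7-note groups, the heads are E5, F5, G5: the pattern moves up a 2nd.
Continuing the starts: A5 → B5.
Statement 5 starts on B5 and keeps the same diatonic contour: B5 A5 G5 C5 E5 B5 A5.

B5 A5 G5 C5 E5 B5 A5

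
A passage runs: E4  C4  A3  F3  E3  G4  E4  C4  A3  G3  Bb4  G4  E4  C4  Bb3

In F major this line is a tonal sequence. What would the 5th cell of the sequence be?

Unit = 5 notes; the statements start on E4, G4, Bb4, moving up a 3rd each time.
Extending up a 3rd: D5 → F5.
Statement 5 starts on F5 and keeps the same diatonic contour: F5 D5 Bb4 G4 F4.

F5 D5 Bb4 G4 F4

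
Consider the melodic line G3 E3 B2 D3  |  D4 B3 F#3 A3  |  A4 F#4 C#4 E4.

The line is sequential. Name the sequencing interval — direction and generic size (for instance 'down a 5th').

Unit = 4 notes; the statements start on G3, D4, A4, moving up a 5th each time.
From G3 to D4: up a 5th.

up a 5th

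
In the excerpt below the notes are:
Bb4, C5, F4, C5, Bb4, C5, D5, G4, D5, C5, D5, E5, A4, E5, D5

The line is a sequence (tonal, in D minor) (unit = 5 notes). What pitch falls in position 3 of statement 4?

With 5-note cells, note 3 of each statement runs F4, G4, A4.
One more up a 2nd gives Bb4.

Bb4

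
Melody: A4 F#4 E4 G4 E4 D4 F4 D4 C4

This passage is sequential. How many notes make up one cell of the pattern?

9 notes total. Splitting into 3 groups of 3:
A4 F#4 E4 | G4 E4 D4 | F4 D4 C4
Each cell is the previous one down a 2nd — so the unit is 3 notes.

3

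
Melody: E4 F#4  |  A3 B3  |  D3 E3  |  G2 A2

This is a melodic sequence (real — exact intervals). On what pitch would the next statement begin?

Unit = 2 notes; the statements start on E4, A3, D3, G2, moving down a 5th each time.
The next head, down a 5th from G2, is C2.

C2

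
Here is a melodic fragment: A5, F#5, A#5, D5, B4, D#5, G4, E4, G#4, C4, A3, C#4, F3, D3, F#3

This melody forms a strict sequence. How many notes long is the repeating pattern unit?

There are 15 notes; a 3-note unit gives 5 cells:
A5 F#5 A#5 | D5 B4 D#5 | G4 E4 G#4 | C4 A3 C#4 | F3 D3 F#3
Every group is a transposition down a 5th of the one before; no shorter unit works.

3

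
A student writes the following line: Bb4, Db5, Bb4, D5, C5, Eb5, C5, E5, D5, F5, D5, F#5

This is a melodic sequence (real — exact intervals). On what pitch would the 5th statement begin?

With a 4-note motive the entries are Bb4, C5, D5, each up a 2nd from the previous.
Continuing: E5 → F#5. Statement 5 starts on F#5.

F#5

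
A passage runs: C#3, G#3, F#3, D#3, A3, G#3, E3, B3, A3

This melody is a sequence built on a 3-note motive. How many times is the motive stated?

9 notes in groups of 3 gives 9/3 = 3 statements.
Starts: C#3, D#3, E3 — each up a 2nd.

3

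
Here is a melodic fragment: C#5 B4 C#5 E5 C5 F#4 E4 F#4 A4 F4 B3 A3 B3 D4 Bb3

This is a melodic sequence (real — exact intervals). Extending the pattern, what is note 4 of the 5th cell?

C3

With 5-note cells, note 4 of each statement runs E5, A4, D4.
Extending down a 5th: G3 → C3.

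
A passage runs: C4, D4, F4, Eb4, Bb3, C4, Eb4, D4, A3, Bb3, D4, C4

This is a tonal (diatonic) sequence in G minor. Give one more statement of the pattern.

Taking 4-note groups, the heads are C4, Bb3, A3: the pattern moves down a 2nd.
So cell 4 is G3 A3 C4 Bb3.

G3 A3 C4 Bb3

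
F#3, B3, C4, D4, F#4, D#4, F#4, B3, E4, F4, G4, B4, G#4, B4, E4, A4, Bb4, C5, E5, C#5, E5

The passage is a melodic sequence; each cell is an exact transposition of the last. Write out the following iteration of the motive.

The 7-note cells begin on F#3, B3, E4 — each up a 4th from the last.
From A4 the exact shape gives A4 D5 Eb5 F5 A5 F#5 A5.

A4 D5 Eb5 F5 A5 F#5 A5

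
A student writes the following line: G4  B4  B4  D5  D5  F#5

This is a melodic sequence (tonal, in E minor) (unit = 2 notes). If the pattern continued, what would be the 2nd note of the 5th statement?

With 2-note cells, note 2 of each statement runs B4, D5, F#5.
Carrying that up a 3rd forward: A5 → C6.

C6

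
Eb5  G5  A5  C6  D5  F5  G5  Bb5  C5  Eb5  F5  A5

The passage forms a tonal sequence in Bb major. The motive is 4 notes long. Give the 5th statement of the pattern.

A4 C5 D5 F5

Taking 4-note groups, the heads are Eb5, D5, C5: the pattern moves down a 2nd.
Carrying on: Bb4 → A4.
So cell 5 is A4 C5 D5 F5.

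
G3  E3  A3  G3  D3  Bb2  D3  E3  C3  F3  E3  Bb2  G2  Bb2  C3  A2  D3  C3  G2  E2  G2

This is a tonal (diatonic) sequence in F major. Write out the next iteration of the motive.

With a 7-note motive the entries are G3, E3, C3, each down a 3rd from the previous.
Statement 4 starts on A2 and keeps the same diatonic contour: A2 F2 Bb2 A2 E2 C2 E2.

A2 F2 Bb2 A2 E2 C2 E2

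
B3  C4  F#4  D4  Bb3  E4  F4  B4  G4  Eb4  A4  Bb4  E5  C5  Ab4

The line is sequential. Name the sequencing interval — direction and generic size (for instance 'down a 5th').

The 5-note cells begin on B3, E4, A4 — each up a 4th from the last.
From B3 to E4: up a 4th.

up a 4th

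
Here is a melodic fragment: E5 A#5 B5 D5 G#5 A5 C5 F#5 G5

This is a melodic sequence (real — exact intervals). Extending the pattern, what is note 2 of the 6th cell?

C5

The unit is 3 notes. Position-2 pitches of the 3 shown cells: A#5, G#5, F#5.
Carrying that down a 2nd forward: E5 → D5 → C5.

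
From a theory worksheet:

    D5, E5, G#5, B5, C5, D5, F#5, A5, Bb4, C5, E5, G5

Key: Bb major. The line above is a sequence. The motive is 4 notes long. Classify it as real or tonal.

Each cell has the same semitone pattern (2, 4, 3) — intervals are preserved exactly.
And E5 lies outside Bb major, so the sequence is real rather than tonal.

real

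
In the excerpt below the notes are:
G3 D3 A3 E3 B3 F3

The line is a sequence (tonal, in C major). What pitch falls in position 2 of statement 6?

B3

With 2-note cells, note 2 of each statement runs D3, E3, F3.
Each moves up a 2nd. Continuing: G3 → A3 → B3.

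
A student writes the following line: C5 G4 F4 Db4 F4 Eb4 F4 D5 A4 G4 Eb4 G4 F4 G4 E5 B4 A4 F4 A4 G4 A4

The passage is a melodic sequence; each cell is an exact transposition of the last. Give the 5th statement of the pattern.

G#5 D#5 C#5 A4 C#5 B4 C#5

With a 7-note motive the entries are C5, D5, E5, each up a 2nd from the previous.
Continuing the starts: F#5 → G#5.
From G#5 the exact shape gives G#5 D#5 C#5 A4 C#5 B4 C#5.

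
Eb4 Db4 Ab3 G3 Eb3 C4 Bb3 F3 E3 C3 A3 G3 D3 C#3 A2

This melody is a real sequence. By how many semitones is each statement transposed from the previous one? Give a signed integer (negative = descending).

-3

With a 5-note motive the entries are Eb4, C4, A3, each down a 3rd from the previous.
Eb4→C4 is 60 − 63 = -3 semitones.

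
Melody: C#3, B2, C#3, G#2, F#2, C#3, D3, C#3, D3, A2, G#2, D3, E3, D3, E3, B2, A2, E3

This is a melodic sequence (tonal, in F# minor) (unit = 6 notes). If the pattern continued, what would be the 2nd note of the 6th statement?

G#3

Grouping in 6s, the 2nd note of each cell is B2, C#3, D3.
Extending up a 2nd: E3 → F#3 → G#3.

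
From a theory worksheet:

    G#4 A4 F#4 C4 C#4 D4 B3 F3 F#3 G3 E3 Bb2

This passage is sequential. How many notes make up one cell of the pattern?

There are 12 notes; a 4-note unit gives 3 cells:
G#4 A4 F#4 C4 | C#4 D4 B3 F3 | F#3 G3 E3 Bb2
That's a consistent down a 5th shift per cell, and no other grouping gives one.

4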